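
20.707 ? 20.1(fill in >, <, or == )>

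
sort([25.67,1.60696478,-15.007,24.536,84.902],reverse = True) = [84.902,25.67,24.536,1.60696478,-15.007]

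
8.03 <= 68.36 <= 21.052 False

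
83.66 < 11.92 False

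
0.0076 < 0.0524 True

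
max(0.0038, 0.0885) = 0.0885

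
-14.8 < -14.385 True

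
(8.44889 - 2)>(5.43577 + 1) True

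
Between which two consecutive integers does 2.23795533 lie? 2 and 3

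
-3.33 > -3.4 True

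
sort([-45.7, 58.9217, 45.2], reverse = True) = [58.9217, 45.2, -45.7]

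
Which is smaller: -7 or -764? -764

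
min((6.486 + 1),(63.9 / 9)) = 7.1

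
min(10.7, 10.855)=10.7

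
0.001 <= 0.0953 True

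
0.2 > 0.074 True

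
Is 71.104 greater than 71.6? No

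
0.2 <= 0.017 False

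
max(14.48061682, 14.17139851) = 14.48061682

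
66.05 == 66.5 False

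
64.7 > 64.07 True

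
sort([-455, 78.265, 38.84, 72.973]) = [-455, 38.84, 72.973, 78.265]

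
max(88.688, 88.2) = 88.688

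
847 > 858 False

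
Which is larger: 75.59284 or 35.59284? 75.59284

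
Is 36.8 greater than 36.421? Yes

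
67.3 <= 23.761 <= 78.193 False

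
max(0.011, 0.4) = 0.4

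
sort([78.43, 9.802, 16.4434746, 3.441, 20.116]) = [3.441, 9.802, 16.4434746, 20.116, 78.43]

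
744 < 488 False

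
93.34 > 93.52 False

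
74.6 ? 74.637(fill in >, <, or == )<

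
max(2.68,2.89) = 2.89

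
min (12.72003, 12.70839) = 12.70839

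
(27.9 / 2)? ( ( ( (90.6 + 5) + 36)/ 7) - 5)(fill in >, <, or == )>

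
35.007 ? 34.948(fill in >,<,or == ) >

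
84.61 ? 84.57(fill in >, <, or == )>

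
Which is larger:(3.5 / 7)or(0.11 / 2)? (3.5 / 7)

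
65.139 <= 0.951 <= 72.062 False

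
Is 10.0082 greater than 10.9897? No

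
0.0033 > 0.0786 False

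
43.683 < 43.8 True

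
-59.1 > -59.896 True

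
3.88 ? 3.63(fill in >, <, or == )>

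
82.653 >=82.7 False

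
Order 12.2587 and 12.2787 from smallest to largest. 12.2587, 12.2787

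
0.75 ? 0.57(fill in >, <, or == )>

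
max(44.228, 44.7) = 44.7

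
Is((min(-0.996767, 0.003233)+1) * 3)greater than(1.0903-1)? No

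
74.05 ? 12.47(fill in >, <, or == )>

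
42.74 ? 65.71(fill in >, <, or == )<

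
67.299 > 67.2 True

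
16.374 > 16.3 True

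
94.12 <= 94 False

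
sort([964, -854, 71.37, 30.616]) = [-854, 30.616, 71.37, 964]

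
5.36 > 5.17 True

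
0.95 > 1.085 False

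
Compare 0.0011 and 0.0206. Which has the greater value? 0.0206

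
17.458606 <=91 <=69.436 False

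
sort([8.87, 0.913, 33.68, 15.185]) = [0.913, 8.87, 15.185, 33.68]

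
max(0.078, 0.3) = 0.3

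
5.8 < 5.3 False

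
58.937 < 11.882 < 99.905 False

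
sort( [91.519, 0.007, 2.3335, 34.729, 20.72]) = [0.007, 2.3335, 20.72, 34.729, 91.519]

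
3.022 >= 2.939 True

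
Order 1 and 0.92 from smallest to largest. 0.92, 1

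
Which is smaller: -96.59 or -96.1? -96.59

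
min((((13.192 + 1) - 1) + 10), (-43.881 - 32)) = -75.881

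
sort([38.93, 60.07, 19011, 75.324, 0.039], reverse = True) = [19011, 75.324, 60.07, 38.93, 0.039]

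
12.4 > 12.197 True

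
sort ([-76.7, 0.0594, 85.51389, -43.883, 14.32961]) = [-76.7, -43.883, 0.0594, 14.32961, 85.51389]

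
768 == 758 False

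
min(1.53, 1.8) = 1.53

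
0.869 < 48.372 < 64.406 True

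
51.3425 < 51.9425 True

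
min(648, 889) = 648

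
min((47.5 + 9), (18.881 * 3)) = 56.5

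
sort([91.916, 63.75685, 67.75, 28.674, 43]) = [28.674, 43, 63.75685, 67.75, 91.916]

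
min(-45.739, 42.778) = -45.739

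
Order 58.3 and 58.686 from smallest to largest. 58.3, 58.686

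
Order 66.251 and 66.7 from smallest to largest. 66.251, 66.7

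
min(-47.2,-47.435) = -47.435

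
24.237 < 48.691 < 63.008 True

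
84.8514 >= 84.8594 False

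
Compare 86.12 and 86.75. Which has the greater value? 86.75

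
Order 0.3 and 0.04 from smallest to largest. 0.04, 0.3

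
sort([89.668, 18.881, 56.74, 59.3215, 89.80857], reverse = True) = [89.80857, 89.668, 59.3215, 56.74, 18.881]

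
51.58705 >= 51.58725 False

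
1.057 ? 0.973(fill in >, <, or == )>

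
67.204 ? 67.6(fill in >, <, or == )<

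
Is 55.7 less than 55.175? No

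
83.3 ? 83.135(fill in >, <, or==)>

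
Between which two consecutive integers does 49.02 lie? 49 and 50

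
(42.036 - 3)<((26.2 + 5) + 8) True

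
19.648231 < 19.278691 False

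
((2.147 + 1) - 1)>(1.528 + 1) False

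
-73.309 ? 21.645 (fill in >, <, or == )<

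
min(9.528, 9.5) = 9.5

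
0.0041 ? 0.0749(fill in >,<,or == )<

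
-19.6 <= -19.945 False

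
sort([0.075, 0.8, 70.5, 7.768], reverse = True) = [70.5, 7.768, 0.8, 0.075]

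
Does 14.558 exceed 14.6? No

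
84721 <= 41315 False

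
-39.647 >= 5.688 False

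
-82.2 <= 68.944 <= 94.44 True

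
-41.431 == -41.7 False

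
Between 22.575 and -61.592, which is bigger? 22.575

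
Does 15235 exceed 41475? No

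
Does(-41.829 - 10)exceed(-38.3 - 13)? No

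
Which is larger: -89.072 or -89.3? -89.072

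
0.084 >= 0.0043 True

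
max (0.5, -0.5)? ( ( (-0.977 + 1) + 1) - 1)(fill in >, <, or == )>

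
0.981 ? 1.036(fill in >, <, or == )<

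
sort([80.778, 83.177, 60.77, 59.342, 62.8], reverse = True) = [83.177, 80.778, 62.8, 60.77, 59.342]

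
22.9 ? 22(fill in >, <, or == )>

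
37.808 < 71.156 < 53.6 False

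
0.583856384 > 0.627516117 False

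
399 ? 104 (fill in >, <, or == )>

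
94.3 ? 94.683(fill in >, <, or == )<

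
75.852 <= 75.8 False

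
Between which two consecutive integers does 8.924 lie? 8 and 9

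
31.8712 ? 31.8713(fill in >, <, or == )<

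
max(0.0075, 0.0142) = 0.0142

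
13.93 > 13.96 False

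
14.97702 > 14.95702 True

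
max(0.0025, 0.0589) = 0.0589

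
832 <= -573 False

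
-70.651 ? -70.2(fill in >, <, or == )<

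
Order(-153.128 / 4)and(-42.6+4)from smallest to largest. (-42.6+4), (-153.128 / 4)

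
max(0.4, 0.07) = 0.4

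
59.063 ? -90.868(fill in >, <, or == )>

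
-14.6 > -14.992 True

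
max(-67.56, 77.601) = 77.601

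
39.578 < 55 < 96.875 True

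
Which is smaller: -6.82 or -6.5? -6.82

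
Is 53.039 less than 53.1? Yes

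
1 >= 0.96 True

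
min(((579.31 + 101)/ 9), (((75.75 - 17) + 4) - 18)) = 44.75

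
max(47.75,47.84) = 47.84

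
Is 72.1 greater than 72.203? No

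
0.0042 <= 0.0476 True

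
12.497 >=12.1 True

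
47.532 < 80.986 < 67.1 False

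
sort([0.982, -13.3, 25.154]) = [-13.3, 0.982, 25.154]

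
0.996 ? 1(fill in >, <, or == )<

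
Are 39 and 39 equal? Yes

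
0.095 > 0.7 False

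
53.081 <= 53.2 True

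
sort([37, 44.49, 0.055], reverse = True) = [44.49, 37, 0.055]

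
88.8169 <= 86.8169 False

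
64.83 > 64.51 True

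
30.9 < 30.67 False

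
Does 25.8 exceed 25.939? No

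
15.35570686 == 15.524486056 False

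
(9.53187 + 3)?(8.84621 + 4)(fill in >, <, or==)<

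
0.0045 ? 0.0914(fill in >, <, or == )<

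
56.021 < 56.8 True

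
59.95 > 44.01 True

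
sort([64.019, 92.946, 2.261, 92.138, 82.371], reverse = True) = [92.946, 92.138, 82.371, 64.019, 2.261]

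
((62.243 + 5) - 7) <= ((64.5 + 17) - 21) True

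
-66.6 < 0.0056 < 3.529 True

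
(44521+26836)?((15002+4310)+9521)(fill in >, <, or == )>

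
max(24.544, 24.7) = 24.7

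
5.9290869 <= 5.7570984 False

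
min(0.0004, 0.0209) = 0.0004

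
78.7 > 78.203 True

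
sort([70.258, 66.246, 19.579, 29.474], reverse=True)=[70.258, 66.246, 29.474, 19.579]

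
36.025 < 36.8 True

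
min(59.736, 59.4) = 59.4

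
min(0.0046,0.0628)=0.0046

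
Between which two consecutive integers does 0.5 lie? 0 and 1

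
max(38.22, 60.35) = 60.35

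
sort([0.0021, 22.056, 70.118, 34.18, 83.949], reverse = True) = [83.949, 70.118, 34.18, 22.056, 0.0021]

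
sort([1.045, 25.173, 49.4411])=[1.045, 25.173, 49.4411]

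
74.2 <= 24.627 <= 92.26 False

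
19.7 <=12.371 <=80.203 False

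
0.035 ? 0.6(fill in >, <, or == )<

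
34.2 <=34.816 True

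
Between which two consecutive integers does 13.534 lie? 13 and 14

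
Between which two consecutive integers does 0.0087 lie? 0 and 1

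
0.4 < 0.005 False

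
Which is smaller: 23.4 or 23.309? 23.309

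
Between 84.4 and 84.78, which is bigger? 84.78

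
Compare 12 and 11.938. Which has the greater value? 12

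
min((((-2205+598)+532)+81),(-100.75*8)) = -994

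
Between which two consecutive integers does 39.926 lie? 39 and 40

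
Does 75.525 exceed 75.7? No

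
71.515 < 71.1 False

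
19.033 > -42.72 True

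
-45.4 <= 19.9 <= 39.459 True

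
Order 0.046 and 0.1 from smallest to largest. 0.046, 0.1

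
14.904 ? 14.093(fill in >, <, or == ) >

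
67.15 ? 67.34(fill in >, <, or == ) <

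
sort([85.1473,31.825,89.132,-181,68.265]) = [-181,31.825,68.265,85.1473,89.132]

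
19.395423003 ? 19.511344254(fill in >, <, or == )<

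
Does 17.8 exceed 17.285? Yes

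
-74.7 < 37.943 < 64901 True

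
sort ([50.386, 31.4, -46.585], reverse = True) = [50.386, 31.4, -46.585]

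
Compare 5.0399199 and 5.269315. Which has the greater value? 5.269315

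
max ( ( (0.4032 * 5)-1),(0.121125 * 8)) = 1.016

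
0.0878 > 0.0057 True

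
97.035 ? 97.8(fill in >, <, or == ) <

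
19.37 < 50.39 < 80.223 True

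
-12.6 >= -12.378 False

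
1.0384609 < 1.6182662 True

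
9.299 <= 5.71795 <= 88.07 False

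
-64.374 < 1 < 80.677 True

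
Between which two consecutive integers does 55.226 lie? 55 and 56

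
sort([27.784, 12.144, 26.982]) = [12.144, 26.982, 27.784]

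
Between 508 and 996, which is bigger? 996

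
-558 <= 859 True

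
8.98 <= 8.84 False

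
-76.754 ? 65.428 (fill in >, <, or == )<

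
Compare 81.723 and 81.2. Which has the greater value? 81.723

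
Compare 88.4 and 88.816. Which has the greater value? 88.816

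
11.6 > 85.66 False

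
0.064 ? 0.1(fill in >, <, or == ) <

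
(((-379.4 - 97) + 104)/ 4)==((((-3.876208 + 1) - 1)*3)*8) False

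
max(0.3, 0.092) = 0.3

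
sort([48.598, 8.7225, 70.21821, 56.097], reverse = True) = [70.21821, 56.097, 48.598, 8.7225]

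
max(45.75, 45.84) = 45.84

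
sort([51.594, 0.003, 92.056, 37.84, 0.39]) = [0.003, 0.39, 37.84, 51.594, 92.056]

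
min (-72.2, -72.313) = -72.313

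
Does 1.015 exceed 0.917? Yes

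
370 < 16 False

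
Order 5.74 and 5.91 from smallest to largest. 5.74, 5.91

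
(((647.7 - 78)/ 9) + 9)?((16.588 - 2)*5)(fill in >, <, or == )<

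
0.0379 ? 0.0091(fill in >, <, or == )>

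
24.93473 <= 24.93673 True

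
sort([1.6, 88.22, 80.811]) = [1.6, 80.811, 88.22]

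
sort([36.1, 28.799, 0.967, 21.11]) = [0.967, 21.11, 28.799, 36.1]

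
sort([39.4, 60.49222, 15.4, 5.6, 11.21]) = [5.6, 11.21, 15.4, 39.4, 60.49222]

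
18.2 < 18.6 True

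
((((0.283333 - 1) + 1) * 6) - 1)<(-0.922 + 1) False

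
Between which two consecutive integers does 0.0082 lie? 0 and 1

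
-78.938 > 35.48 False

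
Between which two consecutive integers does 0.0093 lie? 0 and 1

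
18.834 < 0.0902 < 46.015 False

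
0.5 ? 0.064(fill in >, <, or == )>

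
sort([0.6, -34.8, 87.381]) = [-34.8, 0.6, 87.381]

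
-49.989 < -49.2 True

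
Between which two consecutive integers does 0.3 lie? 0 and 1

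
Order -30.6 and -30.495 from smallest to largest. -30.6, -30.495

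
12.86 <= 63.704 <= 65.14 True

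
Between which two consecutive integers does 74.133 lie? 74 and 75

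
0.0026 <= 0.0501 True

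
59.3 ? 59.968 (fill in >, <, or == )<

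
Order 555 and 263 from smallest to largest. 263, 555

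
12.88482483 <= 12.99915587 True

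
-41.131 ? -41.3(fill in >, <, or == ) >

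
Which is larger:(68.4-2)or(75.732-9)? (75.732-9)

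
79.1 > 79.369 False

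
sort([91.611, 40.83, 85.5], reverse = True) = [91.611, 85.5, 40.83]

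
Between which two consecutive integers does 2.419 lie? 2 and 3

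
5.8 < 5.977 True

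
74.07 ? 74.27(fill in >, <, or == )<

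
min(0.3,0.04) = 0.04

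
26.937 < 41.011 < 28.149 False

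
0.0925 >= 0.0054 True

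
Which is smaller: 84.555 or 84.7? 84.555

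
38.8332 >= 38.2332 True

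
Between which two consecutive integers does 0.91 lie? 0 and 1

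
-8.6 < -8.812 False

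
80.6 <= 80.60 True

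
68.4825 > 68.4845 False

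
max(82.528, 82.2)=82.528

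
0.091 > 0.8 False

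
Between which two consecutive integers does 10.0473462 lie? 10 and 11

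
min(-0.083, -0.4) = -0.4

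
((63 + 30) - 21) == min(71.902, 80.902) False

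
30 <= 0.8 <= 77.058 False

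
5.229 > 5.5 False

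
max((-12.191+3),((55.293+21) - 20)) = 56.293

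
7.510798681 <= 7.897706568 True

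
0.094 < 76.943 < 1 False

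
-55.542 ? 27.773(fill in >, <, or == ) <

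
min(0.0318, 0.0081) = 0.0081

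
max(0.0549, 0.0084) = 0.0549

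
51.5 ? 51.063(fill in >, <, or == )>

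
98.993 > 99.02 False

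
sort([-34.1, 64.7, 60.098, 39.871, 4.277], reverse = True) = [64.7, 60.098, 39.871, 4.277, -34.1]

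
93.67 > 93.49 True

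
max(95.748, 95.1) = 95.748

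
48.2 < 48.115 False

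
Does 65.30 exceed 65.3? No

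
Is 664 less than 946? Yes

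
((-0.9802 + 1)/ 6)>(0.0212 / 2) False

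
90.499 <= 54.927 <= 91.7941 False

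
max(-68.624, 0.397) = 0.397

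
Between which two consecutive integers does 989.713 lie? 989 and 990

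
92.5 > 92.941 False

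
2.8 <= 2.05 False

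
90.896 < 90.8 False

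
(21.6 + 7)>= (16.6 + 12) True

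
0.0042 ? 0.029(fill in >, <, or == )<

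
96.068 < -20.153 False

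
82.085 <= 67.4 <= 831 False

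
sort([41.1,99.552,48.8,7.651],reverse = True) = [99.552,48.8,41.1,7.651]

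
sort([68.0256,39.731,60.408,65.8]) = [39.731,60.408,65.8,68.0256]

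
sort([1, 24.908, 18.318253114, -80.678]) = [-80.678, 1, 18.318253114, 24.908]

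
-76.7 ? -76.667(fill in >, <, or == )<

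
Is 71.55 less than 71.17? No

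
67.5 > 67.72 False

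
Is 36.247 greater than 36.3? No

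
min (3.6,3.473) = 3.473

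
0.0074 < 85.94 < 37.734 False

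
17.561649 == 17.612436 False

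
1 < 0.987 False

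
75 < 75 False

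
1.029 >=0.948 True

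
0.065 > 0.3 False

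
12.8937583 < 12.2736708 False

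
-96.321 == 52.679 False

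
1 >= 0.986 True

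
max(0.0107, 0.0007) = 0.0107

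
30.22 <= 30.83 True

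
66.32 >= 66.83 False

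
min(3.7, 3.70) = 3.7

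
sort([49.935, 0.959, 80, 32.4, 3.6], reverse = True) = [80, 49.935, 32.4, 3.6, 0.959]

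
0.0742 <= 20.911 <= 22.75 True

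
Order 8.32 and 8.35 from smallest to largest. 8.32, 8.35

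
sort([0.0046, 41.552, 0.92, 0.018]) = [0.0046, 0.018, 0.92, 41.552]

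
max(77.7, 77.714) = 77.714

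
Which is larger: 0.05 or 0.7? 0.7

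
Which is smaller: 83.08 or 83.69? 83.08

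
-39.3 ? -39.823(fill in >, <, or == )>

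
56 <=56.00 True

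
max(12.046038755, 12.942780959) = 12.942780959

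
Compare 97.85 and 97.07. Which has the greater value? 97.85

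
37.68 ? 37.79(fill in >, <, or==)<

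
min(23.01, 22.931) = 22.931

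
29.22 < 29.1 False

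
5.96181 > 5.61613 True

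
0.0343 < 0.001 False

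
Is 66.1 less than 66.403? Yes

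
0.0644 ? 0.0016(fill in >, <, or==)>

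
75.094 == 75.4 False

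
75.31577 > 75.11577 True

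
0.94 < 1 True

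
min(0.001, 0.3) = 0.001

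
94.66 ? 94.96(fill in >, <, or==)<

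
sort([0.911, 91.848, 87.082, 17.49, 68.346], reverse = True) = [91.848, 87.082, 68.346, 17.49, 0.911]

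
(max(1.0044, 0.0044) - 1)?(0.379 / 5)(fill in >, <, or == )<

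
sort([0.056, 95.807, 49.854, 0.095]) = [0.056, 0.095, 49.854, 95.807]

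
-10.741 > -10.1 False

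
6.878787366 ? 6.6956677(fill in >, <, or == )>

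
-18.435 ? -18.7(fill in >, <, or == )>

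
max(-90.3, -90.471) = -90.3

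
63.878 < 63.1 False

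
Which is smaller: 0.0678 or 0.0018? 0.0018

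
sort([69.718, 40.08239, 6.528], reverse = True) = [69.718, 40.08239, 6.528]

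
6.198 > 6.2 False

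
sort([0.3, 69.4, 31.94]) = [0.3, 31.94, 69.4]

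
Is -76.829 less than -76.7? Yes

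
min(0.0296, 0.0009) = 0.0009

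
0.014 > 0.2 False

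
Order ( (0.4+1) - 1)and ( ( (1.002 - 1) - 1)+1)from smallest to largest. ( ( (1.002 - 1) - 1)+1), ( (0.4+1) - 1)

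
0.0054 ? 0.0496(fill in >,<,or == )<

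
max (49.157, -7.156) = 49.157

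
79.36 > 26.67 True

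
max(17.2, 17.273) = 17.273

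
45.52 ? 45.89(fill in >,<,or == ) <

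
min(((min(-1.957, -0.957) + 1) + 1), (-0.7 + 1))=0.043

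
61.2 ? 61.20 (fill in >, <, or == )==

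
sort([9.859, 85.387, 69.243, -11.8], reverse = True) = [85.387, 69.243, 9.859, -11.8]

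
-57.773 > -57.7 False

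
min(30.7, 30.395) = 30.395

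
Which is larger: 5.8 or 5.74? 5.8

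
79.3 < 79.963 True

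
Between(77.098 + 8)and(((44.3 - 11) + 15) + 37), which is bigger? (((44.3 - 11) + 15) + 37)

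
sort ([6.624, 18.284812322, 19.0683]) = [6.624, 18.284812322, 19.0683]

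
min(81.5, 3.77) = 3.77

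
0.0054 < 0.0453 True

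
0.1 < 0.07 False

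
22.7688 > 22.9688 False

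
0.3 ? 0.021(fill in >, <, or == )>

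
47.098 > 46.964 True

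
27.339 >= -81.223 True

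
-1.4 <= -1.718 False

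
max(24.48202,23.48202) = 24.48202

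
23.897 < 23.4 False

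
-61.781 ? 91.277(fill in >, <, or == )<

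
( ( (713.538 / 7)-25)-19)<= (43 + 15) True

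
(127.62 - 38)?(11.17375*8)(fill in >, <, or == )>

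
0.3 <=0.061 False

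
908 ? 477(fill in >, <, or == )>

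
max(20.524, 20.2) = 20.524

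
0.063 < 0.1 True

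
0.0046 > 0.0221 False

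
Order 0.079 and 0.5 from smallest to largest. 0.079, 0.5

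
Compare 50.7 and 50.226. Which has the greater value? 50.7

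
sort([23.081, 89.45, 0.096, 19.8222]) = [0.096, 19.8222, 23.081, 89.45]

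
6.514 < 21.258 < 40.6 True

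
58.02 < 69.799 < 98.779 True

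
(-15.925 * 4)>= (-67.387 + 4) False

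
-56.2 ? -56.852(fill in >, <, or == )>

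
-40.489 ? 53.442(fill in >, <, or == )<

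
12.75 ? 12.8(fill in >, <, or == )<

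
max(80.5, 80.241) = 80.5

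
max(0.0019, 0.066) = 0.066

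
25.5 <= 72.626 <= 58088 True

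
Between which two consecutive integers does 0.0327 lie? 0 and 1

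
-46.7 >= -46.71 True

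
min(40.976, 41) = 40.976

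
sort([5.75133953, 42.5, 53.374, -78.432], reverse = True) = [53.374, 42.5, 5.75133953, -78.432]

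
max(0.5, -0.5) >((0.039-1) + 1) True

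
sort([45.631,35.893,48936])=[35.893,45.631,48936]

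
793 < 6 False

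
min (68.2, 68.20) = 68.2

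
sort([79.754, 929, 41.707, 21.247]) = [21.247, 41.707, 79.754, 929]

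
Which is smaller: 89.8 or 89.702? 89.702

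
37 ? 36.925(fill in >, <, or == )>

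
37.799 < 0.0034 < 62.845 False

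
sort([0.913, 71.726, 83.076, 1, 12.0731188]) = [0.913, 1, 12.0731188, 71.726, 83.076]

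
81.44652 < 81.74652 True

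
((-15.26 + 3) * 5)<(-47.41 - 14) False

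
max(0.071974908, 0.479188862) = 0.479188862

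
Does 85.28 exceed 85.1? Yes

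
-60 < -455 False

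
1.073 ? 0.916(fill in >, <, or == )>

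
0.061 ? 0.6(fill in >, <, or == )<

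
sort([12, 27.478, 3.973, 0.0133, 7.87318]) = [0.0133, 3.973, 7.87318, 12, 27.478]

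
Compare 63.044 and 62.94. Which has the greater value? 63.044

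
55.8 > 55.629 True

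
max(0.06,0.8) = 0.8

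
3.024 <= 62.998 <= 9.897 False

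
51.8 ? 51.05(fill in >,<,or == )>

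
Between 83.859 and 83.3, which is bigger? 83.859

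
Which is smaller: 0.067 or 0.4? 0.067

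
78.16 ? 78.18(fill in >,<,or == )<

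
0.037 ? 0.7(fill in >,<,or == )<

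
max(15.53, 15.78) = 15.78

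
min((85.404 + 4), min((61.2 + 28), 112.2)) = 89.2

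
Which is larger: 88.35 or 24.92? 88.35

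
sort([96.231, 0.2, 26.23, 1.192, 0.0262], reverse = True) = [96.231, 26.23, 1.192, 0.2, 0.0262]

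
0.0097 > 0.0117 False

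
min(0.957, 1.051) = 0.957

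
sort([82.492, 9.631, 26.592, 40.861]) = [9.631, 26.592, 40.861, 82.492]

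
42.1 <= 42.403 True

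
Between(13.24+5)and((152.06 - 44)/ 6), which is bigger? (13.24+5)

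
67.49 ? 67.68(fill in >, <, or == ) <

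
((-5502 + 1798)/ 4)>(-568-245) False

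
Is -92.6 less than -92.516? Yes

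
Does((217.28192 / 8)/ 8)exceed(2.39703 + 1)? No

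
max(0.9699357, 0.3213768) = 0.9699357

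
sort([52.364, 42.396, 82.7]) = [42.396, 52.364, 82.7]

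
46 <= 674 True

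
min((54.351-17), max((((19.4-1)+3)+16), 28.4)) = 37.351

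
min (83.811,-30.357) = -30.357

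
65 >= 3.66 True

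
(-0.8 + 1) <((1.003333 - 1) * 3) False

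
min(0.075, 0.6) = 0.075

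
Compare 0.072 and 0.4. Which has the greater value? 0.4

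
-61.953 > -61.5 False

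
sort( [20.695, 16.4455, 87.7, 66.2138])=[16.4455, 20.695, 66.2138, 87.7]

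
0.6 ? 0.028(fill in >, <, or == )>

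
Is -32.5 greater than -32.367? No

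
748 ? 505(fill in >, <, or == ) >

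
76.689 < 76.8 True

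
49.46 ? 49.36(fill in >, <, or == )>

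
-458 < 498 True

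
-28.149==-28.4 False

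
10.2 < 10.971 True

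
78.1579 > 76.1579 True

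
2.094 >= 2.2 False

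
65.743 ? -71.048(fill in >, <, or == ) >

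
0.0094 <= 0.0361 True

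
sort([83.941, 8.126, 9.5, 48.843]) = [8.126, 9.5, 48.843, 83.941]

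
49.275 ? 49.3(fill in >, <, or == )<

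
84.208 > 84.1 True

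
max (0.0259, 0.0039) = 0.0259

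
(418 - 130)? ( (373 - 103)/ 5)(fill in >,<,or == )>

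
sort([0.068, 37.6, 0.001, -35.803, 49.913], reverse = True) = [49.913, 37.6, 0.068, 0.001, -35.803]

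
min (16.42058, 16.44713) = 16.42058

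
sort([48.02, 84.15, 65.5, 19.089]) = [19.089, 48.02, 65.5, 84.15]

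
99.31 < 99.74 True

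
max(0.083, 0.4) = 0.4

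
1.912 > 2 False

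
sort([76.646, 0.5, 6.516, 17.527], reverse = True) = [76.646, 17.527, 6.516, 0.5]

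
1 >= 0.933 True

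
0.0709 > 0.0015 True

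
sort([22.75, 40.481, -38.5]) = [-38.5, 22.75, 40.481]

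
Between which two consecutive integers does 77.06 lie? 77 and 78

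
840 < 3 False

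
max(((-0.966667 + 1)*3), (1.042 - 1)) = 0.099999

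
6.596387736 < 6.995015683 True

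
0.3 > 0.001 True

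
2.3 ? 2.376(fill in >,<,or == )<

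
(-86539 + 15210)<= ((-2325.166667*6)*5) True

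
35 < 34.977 False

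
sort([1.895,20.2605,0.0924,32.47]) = [0.0924,1.895,20.2605,32.47]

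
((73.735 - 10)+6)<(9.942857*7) False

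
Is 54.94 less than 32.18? No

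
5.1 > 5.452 False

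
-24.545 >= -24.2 False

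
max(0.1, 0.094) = 0.1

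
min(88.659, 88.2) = 88.2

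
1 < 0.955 False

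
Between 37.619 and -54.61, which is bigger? 37.619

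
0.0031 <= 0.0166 True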